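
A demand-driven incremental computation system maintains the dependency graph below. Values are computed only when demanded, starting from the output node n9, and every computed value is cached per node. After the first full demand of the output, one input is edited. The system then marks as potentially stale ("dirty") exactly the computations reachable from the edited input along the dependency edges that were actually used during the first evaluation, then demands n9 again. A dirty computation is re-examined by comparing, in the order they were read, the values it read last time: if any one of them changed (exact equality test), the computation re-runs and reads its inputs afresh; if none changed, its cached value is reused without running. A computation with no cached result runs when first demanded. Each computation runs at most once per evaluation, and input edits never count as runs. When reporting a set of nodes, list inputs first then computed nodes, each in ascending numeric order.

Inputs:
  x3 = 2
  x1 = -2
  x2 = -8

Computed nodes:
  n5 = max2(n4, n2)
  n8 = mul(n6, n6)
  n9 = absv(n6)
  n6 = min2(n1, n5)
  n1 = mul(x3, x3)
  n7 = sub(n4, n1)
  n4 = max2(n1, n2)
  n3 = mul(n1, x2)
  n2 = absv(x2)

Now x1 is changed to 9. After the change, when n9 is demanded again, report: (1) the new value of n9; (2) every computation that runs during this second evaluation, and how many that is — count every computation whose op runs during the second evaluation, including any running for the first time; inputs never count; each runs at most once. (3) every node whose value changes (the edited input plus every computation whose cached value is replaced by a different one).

New value of n9: 4.
Computations that run: none — 0 in total.
Values that change: x1.
Key observation: x1 is never demanded by the output, so the edit triggers no recomputation at all.

First evaluation (everything demanded from the output):
  n1 = mul(2, 2) = 4
  n2 = absv(-8) = 8
  n4 = max2(4, 8) = 8
  n5 = max2(8, 8) = 8
  n6 = min2(4, 8) = 4
  n9 = absv(4) = 4

Propagation after the edit:
  x1 feeds no computation that the output demands — nothing is marked dirty and nothing runs.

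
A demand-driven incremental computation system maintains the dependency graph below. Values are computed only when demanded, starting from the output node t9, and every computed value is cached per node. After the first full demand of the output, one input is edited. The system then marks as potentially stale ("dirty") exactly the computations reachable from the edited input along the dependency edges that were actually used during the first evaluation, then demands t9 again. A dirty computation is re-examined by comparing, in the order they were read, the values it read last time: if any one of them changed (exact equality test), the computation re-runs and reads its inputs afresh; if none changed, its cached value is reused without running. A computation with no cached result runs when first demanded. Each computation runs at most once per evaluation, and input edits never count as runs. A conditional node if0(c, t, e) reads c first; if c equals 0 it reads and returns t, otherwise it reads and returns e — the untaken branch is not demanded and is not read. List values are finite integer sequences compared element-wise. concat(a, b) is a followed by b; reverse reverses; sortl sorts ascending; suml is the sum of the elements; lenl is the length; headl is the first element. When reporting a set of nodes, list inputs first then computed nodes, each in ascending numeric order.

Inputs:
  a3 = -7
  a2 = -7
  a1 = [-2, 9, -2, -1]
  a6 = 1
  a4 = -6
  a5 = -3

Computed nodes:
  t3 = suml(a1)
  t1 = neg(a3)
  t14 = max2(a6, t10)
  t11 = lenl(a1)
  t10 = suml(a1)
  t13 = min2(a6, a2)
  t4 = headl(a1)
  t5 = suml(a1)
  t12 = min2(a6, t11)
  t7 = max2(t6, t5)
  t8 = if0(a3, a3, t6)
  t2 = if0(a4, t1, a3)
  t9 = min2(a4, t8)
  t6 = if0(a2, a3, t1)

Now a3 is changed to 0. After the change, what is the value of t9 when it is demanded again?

First evaluation (everything demanded from the output):
  t1 = neg(-7) = 7
  t6 = if0(a2=-7 -> else branch t1) = 7
  t8 = if0(a3=-7 -> else branch t6) = 7
  t9 = min2(-6, 7) = -6

Propagation after the edit:
  t1: marked dirty but never re-examined — demand shifted away from it.
  t6: marked dirty but never re-examined — demand shifted away from it.
  t8: runs — a3 -7->0; result 0.
  t9: runs — t8 7->0; result -6 (same value as before).

Key observation: a condition flipped, so demand moved to the other branch — t1, t6 are never re-examined.

New value of t9: -6.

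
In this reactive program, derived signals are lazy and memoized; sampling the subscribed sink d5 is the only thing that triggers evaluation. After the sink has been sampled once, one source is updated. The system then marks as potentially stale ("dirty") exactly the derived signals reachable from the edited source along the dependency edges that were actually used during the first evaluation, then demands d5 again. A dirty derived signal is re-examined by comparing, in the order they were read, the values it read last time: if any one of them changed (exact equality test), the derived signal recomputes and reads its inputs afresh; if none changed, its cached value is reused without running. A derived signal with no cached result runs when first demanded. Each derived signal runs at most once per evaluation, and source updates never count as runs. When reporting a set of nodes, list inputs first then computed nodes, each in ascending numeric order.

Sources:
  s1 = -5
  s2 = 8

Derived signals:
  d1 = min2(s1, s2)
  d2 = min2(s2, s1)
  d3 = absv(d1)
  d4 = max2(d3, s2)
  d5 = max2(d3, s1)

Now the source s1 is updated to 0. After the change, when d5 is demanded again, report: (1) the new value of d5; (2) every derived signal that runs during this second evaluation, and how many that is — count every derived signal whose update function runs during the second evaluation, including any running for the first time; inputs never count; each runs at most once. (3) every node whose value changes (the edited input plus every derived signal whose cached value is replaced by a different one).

First demand of the output computes:
  d1 = min2(-5, 8) = -5
  d3 = absv(-5) = 5
  d5 = max2(5, -5) = 5

After the edit, cleaning proceeds:
  d1: a read changed (s1 -5->0) — executes, giving 0.
  d3: a read changed (d1 -5->0) — executes, giving 0.
  d5: a read changed (d3 5->0; s1 -5->0) — executes, giving 0.

Demanding d5 again yields 0.
3 derived signals run: d1, d3, d5.
The nodes whose values change: s1, d1, d3, d5.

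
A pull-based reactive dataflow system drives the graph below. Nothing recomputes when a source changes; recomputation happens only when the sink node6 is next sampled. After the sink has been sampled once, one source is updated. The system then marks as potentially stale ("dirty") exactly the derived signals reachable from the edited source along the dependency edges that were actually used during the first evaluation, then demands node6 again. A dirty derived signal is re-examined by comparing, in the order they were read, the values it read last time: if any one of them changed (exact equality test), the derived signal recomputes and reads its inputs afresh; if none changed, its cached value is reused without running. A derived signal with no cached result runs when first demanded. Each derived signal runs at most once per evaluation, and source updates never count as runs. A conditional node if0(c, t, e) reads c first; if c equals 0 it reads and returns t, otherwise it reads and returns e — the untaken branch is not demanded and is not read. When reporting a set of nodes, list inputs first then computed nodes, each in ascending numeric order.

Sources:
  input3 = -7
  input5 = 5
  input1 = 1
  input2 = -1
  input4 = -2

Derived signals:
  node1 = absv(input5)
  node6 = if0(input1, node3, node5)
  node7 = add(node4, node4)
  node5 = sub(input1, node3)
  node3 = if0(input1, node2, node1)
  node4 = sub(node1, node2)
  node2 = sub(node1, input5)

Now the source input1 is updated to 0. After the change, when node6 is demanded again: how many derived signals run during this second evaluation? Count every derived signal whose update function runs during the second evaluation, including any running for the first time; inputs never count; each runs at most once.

Derived signals that run: node2, node3, node6 — 3 in total.
Key observation: a condition flipped, so demand moved to the other branch — node5 is never re-examined.

First evaluation (everything demanded from the output):
  node1 = absv(5) = 5
  node3 = if0(input1=1 -> else branch node1) = 5
  node5 = sub(1, 5) = -4
  node6 = if0(input1=1 -> else branch node5) = -4

Propagation after the edit:
  node2: demanded for the first time — runs, produces 0.
  node3: runs — input1 1->0; result 0.
  node5: marked dirty but never re-examined — demand shifted away from it.
  node6: runs — input1 1->0; result 0.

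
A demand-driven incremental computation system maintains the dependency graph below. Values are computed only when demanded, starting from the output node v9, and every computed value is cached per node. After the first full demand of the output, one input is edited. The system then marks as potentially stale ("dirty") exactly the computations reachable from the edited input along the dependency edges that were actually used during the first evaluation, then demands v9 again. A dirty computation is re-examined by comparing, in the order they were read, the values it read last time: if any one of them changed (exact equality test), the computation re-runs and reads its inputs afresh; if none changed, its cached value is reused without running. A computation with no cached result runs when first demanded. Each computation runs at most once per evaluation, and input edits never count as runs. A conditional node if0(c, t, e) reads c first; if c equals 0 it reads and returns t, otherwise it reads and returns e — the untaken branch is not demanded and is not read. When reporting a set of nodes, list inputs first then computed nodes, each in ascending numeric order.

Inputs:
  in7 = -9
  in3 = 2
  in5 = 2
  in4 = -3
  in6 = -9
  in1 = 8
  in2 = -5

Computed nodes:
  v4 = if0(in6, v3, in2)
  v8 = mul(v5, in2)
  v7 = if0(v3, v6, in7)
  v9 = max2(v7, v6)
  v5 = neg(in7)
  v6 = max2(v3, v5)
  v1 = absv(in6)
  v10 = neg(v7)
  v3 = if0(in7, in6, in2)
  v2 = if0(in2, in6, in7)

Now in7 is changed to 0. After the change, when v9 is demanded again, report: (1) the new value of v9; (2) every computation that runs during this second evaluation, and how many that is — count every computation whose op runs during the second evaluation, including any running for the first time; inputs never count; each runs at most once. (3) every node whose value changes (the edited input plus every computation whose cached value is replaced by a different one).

New value of v9: 0.
Computations that run: v3, v5, v6, v7, v9 — 5 in total.
Values that change: in7, v3, v5, v6, v7, v9.

First evaluation (everything demanded from the output):
  v3 = if0(in7=-9 -> else branch in2) = -5
  v5 = neg(-9) = 9
  v6 = max2(-5, 9) = 9
  v7 = if0(v3=-5 -> else branch in7) = -9
  v9 = max2(-9, 9) = 9

Propagation after the edit:
  v3: runs — in7 -9->0; result -9.
  v5: runs — in7 -9->0; result 0.
  v6: runs — v3 -5->-9; v5 9->0; result 0.
  v7: runs — v3 -5->-9; in7 -9->0; result 0.
  v9: runs — v7 -9->0; v6 9->0; result 0.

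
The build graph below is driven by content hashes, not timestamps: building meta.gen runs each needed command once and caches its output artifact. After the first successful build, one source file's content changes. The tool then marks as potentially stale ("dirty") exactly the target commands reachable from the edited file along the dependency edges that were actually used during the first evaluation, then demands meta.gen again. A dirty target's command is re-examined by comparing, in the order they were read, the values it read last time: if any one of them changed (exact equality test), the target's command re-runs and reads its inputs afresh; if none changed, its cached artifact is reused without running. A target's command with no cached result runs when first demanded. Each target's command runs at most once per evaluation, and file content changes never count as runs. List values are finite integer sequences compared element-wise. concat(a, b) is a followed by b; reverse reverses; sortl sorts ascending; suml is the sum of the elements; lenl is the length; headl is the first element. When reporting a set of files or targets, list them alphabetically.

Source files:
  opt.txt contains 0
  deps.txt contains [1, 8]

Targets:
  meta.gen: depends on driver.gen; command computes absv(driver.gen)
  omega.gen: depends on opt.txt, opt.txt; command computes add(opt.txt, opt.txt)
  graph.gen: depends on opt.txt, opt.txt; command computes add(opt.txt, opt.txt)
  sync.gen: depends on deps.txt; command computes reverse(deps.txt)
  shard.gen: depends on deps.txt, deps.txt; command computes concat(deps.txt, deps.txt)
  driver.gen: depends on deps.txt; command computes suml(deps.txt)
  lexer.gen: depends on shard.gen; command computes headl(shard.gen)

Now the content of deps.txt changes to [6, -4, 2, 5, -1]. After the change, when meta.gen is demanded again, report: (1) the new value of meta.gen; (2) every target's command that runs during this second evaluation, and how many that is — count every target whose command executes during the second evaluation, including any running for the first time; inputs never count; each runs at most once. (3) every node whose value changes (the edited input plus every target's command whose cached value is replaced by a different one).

meta.gen now evaluates to 8.
Run set: driver.gen, meta.gen (2 run).
Changed values: deps.txt, driver.gen, meta.gen.

Initial pass — values computed on the first demand:
  driver.gen = suml([1, 8]) = 9
  meta.gen = absv(9) = 9

Second demand — change propagation:
  driver.gen: re-runs because deps.txt [1, 8]->[6, -4, 2, 5, -1]; new result 8.
  meta.gen: re-runs because driver.gen 9->8; new result 8.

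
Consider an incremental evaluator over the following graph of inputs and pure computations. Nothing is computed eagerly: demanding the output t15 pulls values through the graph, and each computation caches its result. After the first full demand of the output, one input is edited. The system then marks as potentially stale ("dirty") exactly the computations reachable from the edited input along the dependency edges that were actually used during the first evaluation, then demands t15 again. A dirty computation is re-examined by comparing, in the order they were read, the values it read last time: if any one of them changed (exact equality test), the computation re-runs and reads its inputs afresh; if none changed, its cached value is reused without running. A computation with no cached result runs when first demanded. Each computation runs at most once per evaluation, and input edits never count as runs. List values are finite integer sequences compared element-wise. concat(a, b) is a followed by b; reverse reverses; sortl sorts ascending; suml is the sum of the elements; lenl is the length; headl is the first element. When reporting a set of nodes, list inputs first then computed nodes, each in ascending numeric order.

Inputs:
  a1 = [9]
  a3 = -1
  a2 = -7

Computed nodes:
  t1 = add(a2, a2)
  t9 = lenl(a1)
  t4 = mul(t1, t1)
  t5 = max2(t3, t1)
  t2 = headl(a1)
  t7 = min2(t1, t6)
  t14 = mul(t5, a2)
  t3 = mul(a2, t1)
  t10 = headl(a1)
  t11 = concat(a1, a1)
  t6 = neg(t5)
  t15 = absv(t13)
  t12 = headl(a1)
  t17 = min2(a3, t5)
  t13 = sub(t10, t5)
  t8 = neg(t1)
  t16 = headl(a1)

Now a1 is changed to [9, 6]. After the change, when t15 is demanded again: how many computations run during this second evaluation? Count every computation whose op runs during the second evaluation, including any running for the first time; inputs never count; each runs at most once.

Initial pass — values computed on the first demand:
  t1 = add(-7, -7) = -14
  t3 = mul(-7, -14) = 98
  t5 = max2(98, -14) = 98
  t10 = headl([9]) = 9
  t13 = sub(9, 98) = -89
  t15 = absv(-89) = 89

Second demand — change propagation:
  t10: re-runs because a1 [9]->[9, 6]; new result 9 (unchanged).
  t13: re-examined; everything it read last time is the same (t10 unchanged, t5 unchanged) — cache -89 kept, no run.
  t15: re-examined; everything it read last time is the same (t13 unchanged) — cache 89 kept, no run.

The important point: t10 recomputes to an identical value, and the output ends up unchanged.

Run set: t10 (1 run).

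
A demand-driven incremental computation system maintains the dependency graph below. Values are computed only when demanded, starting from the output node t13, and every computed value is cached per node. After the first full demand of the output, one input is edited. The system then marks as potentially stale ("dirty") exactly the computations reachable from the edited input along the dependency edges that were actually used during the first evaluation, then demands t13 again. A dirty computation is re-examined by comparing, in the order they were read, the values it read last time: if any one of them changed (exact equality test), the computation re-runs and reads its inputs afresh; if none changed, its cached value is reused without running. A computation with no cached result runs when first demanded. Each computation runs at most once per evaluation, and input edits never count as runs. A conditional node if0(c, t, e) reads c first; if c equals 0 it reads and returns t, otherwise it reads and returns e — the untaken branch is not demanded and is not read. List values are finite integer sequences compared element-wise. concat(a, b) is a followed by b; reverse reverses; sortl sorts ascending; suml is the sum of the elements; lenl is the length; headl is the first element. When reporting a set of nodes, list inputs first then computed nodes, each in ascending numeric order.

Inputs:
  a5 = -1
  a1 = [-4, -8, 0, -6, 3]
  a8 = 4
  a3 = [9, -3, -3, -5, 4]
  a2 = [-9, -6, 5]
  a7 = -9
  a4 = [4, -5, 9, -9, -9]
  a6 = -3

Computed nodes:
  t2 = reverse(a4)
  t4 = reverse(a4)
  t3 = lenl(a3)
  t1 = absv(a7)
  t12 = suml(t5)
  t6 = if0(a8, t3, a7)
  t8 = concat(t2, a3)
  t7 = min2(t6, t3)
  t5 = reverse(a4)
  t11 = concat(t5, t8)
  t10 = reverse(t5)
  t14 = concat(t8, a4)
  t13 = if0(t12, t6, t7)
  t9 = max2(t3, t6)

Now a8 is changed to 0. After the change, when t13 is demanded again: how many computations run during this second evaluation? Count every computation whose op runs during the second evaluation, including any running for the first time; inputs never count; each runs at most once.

Computations that run: t6, t7, t13 — 3 in total.

First evaluation (everything demanded from the output):
  t3 = lenl([9, -3, -3, -5, 4]) = 5
  t5 = reverse([4, -5, 9, -9, -9]) = [-9, -9, 9, -5, 4]
  t6 = if0(a8=4 -> else branch a7) = -9
  t7 = min2(-9, 5) = -9
  t12 = suml([-9, -9, 9, -5, 4]) = -10
  t13 = if0(t12=-10 -> else branch t7) = -9

Propagation after the edit:
  t6: runs — a8 4->0; result 5.
  t7: runs — t6 -9->5; result 5.
  t13: runs — t7 -9->5; result 5.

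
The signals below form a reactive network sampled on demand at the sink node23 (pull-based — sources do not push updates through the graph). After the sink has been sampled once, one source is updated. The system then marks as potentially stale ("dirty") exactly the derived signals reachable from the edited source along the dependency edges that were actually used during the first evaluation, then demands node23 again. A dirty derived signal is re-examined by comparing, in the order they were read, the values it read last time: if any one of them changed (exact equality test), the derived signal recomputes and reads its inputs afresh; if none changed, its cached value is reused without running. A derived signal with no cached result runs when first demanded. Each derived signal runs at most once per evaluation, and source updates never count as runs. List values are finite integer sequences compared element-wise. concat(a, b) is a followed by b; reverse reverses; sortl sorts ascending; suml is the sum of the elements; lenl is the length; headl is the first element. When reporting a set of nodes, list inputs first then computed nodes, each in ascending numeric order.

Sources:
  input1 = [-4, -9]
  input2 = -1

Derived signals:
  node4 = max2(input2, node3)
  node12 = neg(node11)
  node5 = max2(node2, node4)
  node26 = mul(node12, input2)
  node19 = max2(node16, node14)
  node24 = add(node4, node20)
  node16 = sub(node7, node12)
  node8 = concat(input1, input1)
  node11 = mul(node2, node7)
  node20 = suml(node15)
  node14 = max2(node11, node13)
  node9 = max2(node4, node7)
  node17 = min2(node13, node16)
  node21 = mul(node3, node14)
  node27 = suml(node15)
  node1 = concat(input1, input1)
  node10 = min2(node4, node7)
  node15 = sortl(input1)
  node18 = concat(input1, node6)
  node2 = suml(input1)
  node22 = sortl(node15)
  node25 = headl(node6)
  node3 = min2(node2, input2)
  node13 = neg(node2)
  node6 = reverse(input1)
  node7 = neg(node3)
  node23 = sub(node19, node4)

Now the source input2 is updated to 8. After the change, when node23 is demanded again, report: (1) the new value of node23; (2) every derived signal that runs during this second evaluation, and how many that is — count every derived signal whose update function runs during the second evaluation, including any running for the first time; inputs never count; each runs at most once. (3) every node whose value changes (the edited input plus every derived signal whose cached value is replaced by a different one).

node23 now evaluates to 5.
Run set: node3, node4, node23 (3 run).
Changed values: input2, node4, node23.
The important point: at node7 every value read last time is unchanged, so the dirty flag clears without a run.

Initial pass — values computed on the first demand:
  node2 = suml([-4, -9]) = -13
  node3 = min2(-13, -1) = -13
  node4 = max2(-1, -13) = -1
  node7 = neg(-13) = 13
  node11 = mul(-13, 13) = -169
  node12 = neg(-169) = 169
  node13 = neg(-13) = 13
  node14 = max2(-169, 13) = 13
  node16 = sub(13, 169) = -156
  node19 = max2(-156, 13) = 13
  node23 = sub(13, -1) = 14

Second demand — change propagation:
  node3: re-runs because input2 -1->8; new result -13 (unchanged).
  node4: re-runs because input2 -1->8; new result 8.
  node7: re-examined; everything it read last time is the same (node3 unchanged) — cache 13 kept, no run.
  node11: re-examined; everything it read last time is the same (node2 unchanged, node7 unchanged) — cache -169 kept, no run.
  node12: re-examined; everything it read last time is the same (node11 unchanged) — cache 169 kept, no run.
  node14: re-examined; everything it read last time is the same (node11 unchanged, node13 unchanged) — cache 13 kept, no run.
  node16: re-examined; everything it read last time is the same (node7 unchanged, node12 unchanged) — cache -156 kept, no run.
  node19: re-examined; everything it read last time is the same (node16 unchanged, node14 unchanged) — cache 13 kept, no run.
  node23: re-runs because node4 -1->8; new result 5.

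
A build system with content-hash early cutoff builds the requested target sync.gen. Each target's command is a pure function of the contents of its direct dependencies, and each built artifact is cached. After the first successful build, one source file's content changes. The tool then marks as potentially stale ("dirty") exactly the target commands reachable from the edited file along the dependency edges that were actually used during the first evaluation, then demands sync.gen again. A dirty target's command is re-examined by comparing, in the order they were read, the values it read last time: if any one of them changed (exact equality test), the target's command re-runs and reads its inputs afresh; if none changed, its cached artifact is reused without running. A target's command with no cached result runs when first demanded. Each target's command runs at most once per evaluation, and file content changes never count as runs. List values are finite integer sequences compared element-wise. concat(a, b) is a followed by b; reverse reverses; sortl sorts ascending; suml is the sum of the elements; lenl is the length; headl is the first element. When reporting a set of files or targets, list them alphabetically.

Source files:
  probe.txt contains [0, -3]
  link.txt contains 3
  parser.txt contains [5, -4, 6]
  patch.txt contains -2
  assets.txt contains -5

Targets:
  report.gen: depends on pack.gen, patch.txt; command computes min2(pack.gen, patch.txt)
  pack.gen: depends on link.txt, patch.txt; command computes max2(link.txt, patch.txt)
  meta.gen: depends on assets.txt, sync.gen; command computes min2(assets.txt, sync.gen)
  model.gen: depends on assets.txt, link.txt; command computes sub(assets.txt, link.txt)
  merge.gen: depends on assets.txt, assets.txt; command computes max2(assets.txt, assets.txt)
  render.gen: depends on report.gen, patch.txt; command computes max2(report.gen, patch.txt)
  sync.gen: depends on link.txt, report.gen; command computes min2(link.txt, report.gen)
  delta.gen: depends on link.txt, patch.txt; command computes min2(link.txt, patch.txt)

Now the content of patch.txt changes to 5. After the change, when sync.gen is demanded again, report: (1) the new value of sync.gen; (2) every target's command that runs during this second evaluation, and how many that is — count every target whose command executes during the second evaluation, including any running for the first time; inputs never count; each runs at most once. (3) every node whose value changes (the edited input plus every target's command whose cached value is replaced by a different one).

First evaluation (everything demanded from the output):
  pack.gen = max2(3, -2) = 3
  report.gen = min2(3, -2) = -2
  sync.gen = min2(3, -2) = -2

Propagation after the edit:
  pack.gen: runs — patch.txt -2->5; result 5.
  report.gen: runs — pack.gen 3->5; patch.txt -2->5; result 5.
  sync.gen: runs — report.gen -2->5; result 3.

New value of sync.gen: 3.
Target commands that run: pack.gen, report.gen, sync.gen — 3 in total.
Values that change: pack.gen, patch.txt, report.gen, sync.gen.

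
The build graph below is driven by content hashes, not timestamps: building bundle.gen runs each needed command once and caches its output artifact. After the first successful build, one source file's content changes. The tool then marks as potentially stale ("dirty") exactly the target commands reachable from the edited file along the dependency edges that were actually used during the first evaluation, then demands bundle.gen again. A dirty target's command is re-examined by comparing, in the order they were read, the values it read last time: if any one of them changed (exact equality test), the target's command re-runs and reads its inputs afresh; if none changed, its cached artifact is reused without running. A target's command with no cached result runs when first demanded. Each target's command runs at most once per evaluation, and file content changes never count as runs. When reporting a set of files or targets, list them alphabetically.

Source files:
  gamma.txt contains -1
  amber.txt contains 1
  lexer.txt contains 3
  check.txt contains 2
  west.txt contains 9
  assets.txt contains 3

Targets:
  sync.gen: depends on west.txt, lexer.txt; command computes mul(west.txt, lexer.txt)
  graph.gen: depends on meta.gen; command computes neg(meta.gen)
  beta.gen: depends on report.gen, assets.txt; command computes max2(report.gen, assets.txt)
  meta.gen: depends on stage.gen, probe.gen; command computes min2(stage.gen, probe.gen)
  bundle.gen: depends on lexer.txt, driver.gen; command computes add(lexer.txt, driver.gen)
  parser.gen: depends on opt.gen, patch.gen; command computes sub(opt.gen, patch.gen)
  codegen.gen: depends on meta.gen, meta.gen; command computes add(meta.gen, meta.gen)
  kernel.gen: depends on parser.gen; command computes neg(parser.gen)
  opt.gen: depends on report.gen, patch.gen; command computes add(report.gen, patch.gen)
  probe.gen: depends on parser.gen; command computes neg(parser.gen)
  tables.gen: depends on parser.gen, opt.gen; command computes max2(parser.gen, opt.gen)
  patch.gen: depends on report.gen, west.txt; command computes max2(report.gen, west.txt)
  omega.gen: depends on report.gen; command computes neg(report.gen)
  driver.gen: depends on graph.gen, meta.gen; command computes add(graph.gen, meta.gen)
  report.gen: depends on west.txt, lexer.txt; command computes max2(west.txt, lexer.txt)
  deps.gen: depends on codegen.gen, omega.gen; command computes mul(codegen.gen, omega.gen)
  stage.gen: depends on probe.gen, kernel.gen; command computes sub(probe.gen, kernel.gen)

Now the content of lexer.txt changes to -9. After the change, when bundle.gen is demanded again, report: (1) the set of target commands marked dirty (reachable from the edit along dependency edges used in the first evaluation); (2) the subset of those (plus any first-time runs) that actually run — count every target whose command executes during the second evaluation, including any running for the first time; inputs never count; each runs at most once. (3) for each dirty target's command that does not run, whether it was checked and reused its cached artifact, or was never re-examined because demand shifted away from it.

Dirty set: bundle.gen, driver.gen, graph.gen, kernel.gen, meta.gen, opt.gen, parser.gen, patch.gen, probe.gen, report.gen, stage.gen.
Run set: bundle.gen, report.gen (2 run).
Re-examined without running (cache reused): driver.gen, graph.gen, kernel.gen, meta.gen, opt.gen, parser.gen, patch.gen, probe.gen, stage.gen.
The important point: at patch.gen every value read last time is unchanged, so the dirty flag clears without a run.

Initial pass — values computed on the first demand:
  report.gen = max2(9, 3) = 9
  patch.gen = max2(9, 9) = 9
  opt.gen = add(9, 9) = 18
  parser.gen = sub(18, 9) = 9
  kernel.gen = neg(9) = -9
  probe.gen = neg(9) = -9
  stage.gen = sub(-9, -9) = 0
  meta.gen = min2(0, -9) = -9
  graph.gen = neg(-9) = 9
  driver.gen = add(9, -9) = 0
  bundle.gen = add(3, 0) = 3

Second demand — change propagation:
  report.gen: re-runs because lexer.txt 3->-9; new result 9 (unchanged).
  patch.gen: re-examined; everything it read last time is the same (report.gen unchanged, west.txt unchanged) — cache 9 kept, no run.
  opt.gen: re-examined; everything it read last time is the same (report.gen unchanged, patch.gen unchanged) — cache 18 kept, no run.
  parser.gen: re-examined; everything it read last time is the same (opt.gen unchanged, patch.gen unchanged) — cache 9 kept, no run.
  kernel.gen: re-examined; everything it read last time is the same (parser.gen unchanged) — cache -9 kept, no run.
  probe.gen: re-examined; everything it read last time is the same (parser.gen unchanged) — cache -9 kept, no run.
  stage.gen: re-examined; everything it read last time is the same (probe.gen unchanged, kernel.gen unchanged) — cache 0 kept, no run.
  meta.gen: re-examined; everything it read last time is the same (stage.gen unchanged, probe.gen unchanged) — cache -9 kept, no run.
  graph.gen: re-examined; everything it read last time is the same (meta.gen unchanged) — cache 9 kept, no run.
  driver.gen: re-examined; everything it read last time is the same (graph.gen unchanged, meta.gen unchanged) — cache 0 kept, no run.
  bundle.gen: re-runs because lexer.txt 3->-9; new result -9.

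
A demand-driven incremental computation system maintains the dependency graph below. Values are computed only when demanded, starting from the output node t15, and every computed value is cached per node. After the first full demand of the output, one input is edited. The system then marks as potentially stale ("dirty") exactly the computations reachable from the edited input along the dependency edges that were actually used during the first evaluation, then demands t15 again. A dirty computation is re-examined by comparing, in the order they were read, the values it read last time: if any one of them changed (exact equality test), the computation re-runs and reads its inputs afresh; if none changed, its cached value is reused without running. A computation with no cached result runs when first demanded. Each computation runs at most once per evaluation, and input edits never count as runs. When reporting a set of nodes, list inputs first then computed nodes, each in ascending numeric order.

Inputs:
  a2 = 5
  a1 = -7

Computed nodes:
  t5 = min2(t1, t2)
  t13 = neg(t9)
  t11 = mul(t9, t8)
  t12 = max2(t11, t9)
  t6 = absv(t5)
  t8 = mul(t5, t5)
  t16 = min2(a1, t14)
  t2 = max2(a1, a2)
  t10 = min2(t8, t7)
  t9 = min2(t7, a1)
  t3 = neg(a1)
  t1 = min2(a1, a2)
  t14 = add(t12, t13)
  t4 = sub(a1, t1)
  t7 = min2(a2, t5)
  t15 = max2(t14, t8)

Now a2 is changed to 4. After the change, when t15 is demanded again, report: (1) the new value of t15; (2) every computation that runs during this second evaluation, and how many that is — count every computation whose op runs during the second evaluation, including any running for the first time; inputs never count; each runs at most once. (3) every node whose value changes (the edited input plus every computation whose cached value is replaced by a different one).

First evaluation (everything demanded from the output):
  t1 = min2(-7, 5) = -7
  t2 = max2(-7, 5) = 5
  t5 = min2(-7, 5) = -7
  t7 = min2(5, -7) = -7
  t8 = mul(-7, -7) = 49
  t9 = min2(-7, -7) = -7
  t11 = mul(-7, 49) = -343
  t12 = max2(-343, -7) = -7
  t13 = neg(-7) = 7
  t14 = add(-7, 7) = 0
  t15 = max2(0, 49) = 49

Propagation after the edit:
  t1: runs — a2 5->4; result -7 (same value as before).
  t2: runs — a2 5->4; result 4.
  t5: runs — t2 5->4; result -7 (same value as before).
  t7: runs — a2 5->4; result -7 (same value as before).
  t8: checked — values it read are unchanged (t5 unchanged, t5 unchanged); reused cached 49 without running.
  t9: checked — values it read are unchanged (t7 unchanged, a1 unchanged); reused cached -7 without running.
  t11: checked — values it read are unchanged (t9 unchanged, t8 unchanged); reused cached -343 without running.
  t12: checked — values it read are unchanged (t11 unchanged, t9 unchanged); reused cached -7 without running.
  t13: checked — values it read are unchanged (t9 unchanged); reused cached 7 without running.
  t14: checked — values it read are unchanged (t12 unchanged, t13 unchanged); reused cached 0 without running.
  t15: checked — values it read are unchanged (t14 unchanged, t8 unchanged); reused cached 49 without running.

Key observation: the cutoff stops propagation at t8 — its inputs' values are unchanged, so it reuses its cache.

New value of t15: 49.
Computations that run: t1, t2, t5, t7 — 4 in total.
Values that change: a2, t2.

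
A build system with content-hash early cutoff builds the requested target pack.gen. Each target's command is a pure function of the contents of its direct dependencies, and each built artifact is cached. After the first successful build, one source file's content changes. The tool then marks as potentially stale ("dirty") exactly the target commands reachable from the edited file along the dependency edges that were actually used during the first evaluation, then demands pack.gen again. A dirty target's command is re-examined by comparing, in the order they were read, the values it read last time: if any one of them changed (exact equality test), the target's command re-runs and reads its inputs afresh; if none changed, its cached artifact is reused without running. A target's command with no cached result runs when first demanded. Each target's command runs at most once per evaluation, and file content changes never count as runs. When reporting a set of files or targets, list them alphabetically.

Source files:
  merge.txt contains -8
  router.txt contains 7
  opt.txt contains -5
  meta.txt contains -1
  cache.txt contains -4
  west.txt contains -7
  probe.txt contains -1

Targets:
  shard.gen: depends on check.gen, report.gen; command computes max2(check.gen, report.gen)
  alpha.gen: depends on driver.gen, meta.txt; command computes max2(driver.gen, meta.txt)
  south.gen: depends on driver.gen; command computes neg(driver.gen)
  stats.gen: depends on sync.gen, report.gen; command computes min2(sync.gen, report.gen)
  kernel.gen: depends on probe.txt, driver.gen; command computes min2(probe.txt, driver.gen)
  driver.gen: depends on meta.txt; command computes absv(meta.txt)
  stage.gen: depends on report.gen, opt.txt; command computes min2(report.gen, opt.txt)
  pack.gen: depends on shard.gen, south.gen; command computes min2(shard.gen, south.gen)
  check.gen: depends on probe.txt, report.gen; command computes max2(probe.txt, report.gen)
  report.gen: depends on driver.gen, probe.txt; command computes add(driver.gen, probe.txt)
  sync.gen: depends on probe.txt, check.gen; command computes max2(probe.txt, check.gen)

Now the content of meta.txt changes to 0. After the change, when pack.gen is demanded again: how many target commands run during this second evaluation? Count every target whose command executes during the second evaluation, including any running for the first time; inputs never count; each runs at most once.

First evaluation (everything demanded from the output):
  driver.gen = absv(-1) = 1
  report.gen = add(1, -1) = 0
  check.gen = max2(-1, 0) = 0
  shard.gen = max2(0, 0) = 0
  south.gen = neg(1) = -1
  pack.gen = min2(0, -1) = -1

Propagation after the edit:
  driver.gen: runs — meta.txt -1->0; result 0.
  report.gen: runs — driver.gen 1->0; result -1.
  check.gen: runs — report.gen 0->-1; result -1.
  shard.gen: runs — check.gen 0->-1; report.gen 0->-1; result -1.
  south.gen: runs — driver.gen 1->0; result 0.
  pack.gen: runs — shard.gen 0->-1; south.gen -1->0; result -1 (same value as before).

Target commands that run: check.gen, driver.gen, pack.gen, report.gen, shard.gen, south.gen — 6 in total.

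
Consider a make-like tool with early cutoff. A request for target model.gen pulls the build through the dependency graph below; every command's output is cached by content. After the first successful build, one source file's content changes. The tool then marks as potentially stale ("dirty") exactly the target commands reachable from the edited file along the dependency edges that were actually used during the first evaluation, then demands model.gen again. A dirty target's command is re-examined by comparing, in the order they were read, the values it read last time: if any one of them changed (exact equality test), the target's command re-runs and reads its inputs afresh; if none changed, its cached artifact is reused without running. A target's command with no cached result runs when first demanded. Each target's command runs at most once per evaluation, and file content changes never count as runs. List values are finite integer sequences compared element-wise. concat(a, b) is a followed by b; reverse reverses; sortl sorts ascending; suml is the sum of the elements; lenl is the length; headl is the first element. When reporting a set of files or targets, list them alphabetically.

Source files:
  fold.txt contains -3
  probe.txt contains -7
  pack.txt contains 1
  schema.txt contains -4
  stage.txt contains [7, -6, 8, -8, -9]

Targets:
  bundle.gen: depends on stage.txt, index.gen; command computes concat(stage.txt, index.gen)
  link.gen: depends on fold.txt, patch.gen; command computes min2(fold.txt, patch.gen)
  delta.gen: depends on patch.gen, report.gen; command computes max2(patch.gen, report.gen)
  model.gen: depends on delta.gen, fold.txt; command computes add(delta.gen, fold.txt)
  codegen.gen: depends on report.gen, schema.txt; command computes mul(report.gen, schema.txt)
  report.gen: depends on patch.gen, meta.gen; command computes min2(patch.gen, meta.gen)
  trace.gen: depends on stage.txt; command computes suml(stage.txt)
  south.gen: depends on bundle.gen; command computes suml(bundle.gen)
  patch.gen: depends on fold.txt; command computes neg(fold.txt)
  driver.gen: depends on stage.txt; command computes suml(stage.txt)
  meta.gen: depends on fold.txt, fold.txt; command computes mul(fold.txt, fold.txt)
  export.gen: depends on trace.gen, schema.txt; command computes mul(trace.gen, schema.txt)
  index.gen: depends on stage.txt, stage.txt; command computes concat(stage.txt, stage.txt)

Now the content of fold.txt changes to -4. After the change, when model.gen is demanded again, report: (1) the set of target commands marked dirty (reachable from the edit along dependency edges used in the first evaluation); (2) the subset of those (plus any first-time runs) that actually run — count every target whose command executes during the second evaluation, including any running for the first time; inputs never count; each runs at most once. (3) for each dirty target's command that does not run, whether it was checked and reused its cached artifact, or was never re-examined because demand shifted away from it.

First demand of the output computes:
  meta.gen = mul(-3, -3) = 9
  patch.gen = neg(-3) = 3
  report.gen = min2(3, 9) = 3
  delta.gen = max2(3, 3) = 3
  model.gen = add(3, -3) = 0

After the edit, cleaning proceeds:
  meta.gen: a read changed (fold.txt -3->-4; fold.txt -3->-4) — executes, giving 16.
  patch.gen: a read changed (fold.txt -3->-4) — executes, giving 4.
  report.gen: a read changed (patch.gen 3->4; meta.gen 9->16) — executes, giving 4.
  delta.gen: a read changed (patch.gen 3->4; report.gen 3->4) — executes, giving 4.
  model.gen: a read changed (delta.gen 3->4; fold.txt -3->-4) — executes, giving 0 — identical to its old value.

The edit dirties: delta.gen, meta.gen, model.gen, patch.gen, report.gen.
5 target commands run: delta.gen, meta.gen, model.gen, patch.gen, report.gen.
No dirty target's command escaped a run.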